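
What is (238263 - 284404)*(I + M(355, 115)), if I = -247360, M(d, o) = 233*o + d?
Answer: 10160709610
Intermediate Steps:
M(d, o) = d + 233*o
(238263 - 284404)*(I + M(355, 115)) = (238263 - 284404)*(-247360 + (355 + 233*115)) = -46141*(-247360 + (355 + 26795)) = -46141*(-247360 + 27150) = -46141*(-220210) = 10160709610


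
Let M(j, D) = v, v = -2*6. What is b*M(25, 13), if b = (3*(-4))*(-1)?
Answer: -144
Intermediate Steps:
v = -12
M(j, D) = -12
b = 12 (b = -12*(-1) = 12)
b*M(25, 13) = 12*(-12) = -144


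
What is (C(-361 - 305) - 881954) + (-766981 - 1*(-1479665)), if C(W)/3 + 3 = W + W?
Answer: -173275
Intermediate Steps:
C(W) = -9 + 6*W (C(W) = -9 + 3*(W + W) = -9 + 3*(2*W) = -9 + 6*W)
(C(-361 - 305) - 881954) + (-766981 - 1*(-1479665)) = ((-9 + 6*(-361 - 305)) - 881954) + (-766981 - 1*(-1479665)) = ((-9 + 6*(-666)) - 881954) + (-766981 + 1479665) = ((-9 - 3996) - 881954) + 712684 = (-4005 - 881954) + 712684 = -885959 + 712684 = -173275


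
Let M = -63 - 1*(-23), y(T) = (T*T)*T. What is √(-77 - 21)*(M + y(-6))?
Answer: -1792*I*√2 ≈ -2534.3*I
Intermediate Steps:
y(T) = T³ (y(T) = T²*T = T³)
M = -40 (M = -63 + 23 = -40)
√(-77 - 21)*(M + y(-6)) = √(-77 - 21)*(-40 + (-6)³) = √(-98)*(-40 - 216) = (7*I*√2)*(-256) = -1792*I*√2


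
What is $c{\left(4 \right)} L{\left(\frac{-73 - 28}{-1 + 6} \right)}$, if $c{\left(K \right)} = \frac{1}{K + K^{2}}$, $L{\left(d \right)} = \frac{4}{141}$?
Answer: $\frac{1}{705} \approx 0.0014184$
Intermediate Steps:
$L{\left(d \right)} = \frac{4}{141}$ ($L{\left(d \right)} = 4 \cdot \frac{1}{141} = \frac{4}{141}$)
$c{\left(4 \right)} L{\left(\frac{-73 - 28}{-1 + 6} \right)} = \frac{1}{4 \left(1 + 4\right)} \frac{4}{141} = \frac{1}{4 \cdot 5} \cdot \frac{4}{141} = \frac{1}{4} \cdot \frac{1}{5} \cdot \frac{4}{141} = \frac{1}{20} \cdot \frac{4}{141} = \frac{1}{705}$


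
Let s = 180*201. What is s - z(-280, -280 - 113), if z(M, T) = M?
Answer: 36460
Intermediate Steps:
s = 36180
s - z(-280, -280 - 113) = 36180 - 1*(-280) = 36180 + 280 = 36460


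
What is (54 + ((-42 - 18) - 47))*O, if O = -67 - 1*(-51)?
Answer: 848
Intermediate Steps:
O = -16 (O = -67 + 51 = -16)
(54 + ((-42 - 18) - 47))*O = (54 + ((-42 - 18) - 47))*(-16) = (54 + (-60 - 47))*(-16) = (54 - 107)*(-16) = -53*(-16) = 848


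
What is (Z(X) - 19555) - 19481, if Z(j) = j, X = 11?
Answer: -39025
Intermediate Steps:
(Z(X) - 19555) - 19481 = (11 - 19555) - 19481 = -19544 - 19481 = -39025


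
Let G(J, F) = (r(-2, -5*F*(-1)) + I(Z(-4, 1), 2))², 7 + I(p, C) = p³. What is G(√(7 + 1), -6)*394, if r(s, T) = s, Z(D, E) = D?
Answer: 2099626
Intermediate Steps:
I(p, C) = -7 + p³
G(J, F) = 5329 (G(J, F) = (-2 + (-7 + (-4)³))² = (-2 + (-7 - 64))² = (-2 - 71)² = (-73)² = 5329)
G(√(7 + 1), -6)*394 = 5329*394 = 2099626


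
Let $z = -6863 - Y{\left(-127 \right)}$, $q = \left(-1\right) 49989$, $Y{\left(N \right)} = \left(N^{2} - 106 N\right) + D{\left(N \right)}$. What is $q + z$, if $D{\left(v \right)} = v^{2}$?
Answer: $-102572$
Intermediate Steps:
$Y{\left(N \right)} = - 106 N + 2 N^{2}$ ($Y{\left(N \right)} = \left(N^{2} - 106 N\right) + N^{2} = - 106 N + 2 N^{2}$)
$q = -49989$
$z = -52583$ ($z = -6863 - 2 \left(-127\right) \left(-53 - 127\right) = -6863 - 2 \left(-127\right) \left(-180\right) = -6863 - 45720 = -52583$)
$q + z = -49989 - 52583 = -102572$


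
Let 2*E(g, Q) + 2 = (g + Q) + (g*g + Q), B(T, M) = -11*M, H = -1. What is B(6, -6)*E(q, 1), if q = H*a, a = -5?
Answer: 990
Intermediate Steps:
q = 5 (q = -1*(-5) = 5)
E(g, Q) = -1 + Q + g/2 + g**2/2 (E(g, Q) = -1 + ((g + Q) + (g*g + Q))/2 = -1 + ((Q + g) + (g**2 + Q))/2 = -1 + ((Q + g) + (Q + g**2))/2 = -1 + (g + g**2 + 2*Q)/2 = -1 + (Q + g/2 + g**2/2) = -1 + Q + g/2 + g**2/2)
B(6, -6)*E(q, 1) = (-11*(-6))*(-1 + 1 + (1/2)*5 + (1/2)*5**2) = 66*(-1 + 1 + 5/2 + (1/2)*25) = 66*(-1 + 1 + 5/2 + 25/2) = 66*15 = 990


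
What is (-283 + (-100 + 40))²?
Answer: 117649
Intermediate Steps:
(-283 + (-100 + 40))² = (-283 - 60)² = (-343)² = 117649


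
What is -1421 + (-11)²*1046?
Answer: 125145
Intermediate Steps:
-1421 + (-11)²*1046 = -1421 + 121*1046 = -1421 + 126566 = 125145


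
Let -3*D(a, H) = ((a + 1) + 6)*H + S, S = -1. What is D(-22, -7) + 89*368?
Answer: 98152/3 ≈ 32717.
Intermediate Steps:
D(a, H) = ⅓ - H*(7 + a)/3 (D(a, H) = -(((a + 1) + 6)*H - 1)/3 = -(((1 + a) + 6)*H - 1)/3 = -((7 + a)*H - 1)/3 = -(H*(7 + a) - 1)/3 = -(-1 + H*(7 + a))/3 = ⅓ - H*(7 + a)/3)
D(-22, -7) + 89*368 = (⅓ - 7/3*(-7) - ⅓*(-7)*(-22)) + 89*368 = (⅓ + 49/3 - 154/3) + 32752 = -104/3 + 32752 = 98152/3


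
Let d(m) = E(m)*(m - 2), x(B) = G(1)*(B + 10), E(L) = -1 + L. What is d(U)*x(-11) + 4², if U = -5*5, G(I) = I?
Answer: -686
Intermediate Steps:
U = -25
x(B) = 10 + B (x(B) = 1*(B + 10) = 1*(10 + B) = 10 + B)
d(m) = (-1 + m)*(-2 + m) (d(m) = (-1 + m)*(m - 2) = (-1 + m)*(-2 + m))
d(U)*x(-11) + 4² = ((-1 - 25)*(-2 - 25))*(10 - 11) + 4² = -26*(-27)*(-1) + 16 = 702*(-1) + 16 = -702 + 16 = -686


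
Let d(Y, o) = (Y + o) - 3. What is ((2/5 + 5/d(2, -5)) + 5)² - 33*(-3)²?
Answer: -248531/900 ≈ -276.15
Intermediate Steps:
d(Y, o) = -3 + Y + o
((2/5 + 5/d(2, -5)) + 5)² - 33*(-3)² = ((2/5 + 5/(-3 + 2 - 5)) + 5)² - 33*(-3)² = ((2*(⅕) + 5/(-6)) + 5)² - 33*9 = ((⅖ + 5*(-⅙)) + 5)² - 297 = ((⅖ - ⅚) + 5)² - 297 = (-13/30 + 5)² - 297 = (137/30)² - 297 = 18769/900 - 297 = -248531/900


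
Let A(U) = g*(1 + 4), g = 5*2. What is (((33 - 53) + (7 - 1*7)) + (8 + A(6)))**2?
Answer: 1444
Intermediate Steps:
g = 10
A(U) = 50 (A(U) = 10*(1 + 4) = 10*5 = 50)
(((33 - 53) + (7 - 1*7)) + (8 + A(6)))**2 = (((33 - 53) + (7 - 1*7)) + (8 + 50))**2 = ((-20 + (7 - 7)) + 58)**2 = ((-20 + 0) + 58)**2 = (-20 + 58)**2 = 38**2 = 1444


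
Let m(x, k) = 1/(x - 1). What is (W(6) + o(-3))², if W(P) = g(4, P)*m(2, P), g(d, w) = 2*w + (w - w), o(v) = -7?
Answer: 25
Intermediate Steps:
m(x, k) = 1/(-1 + x)
g(d, w) = 2*w (g(d, w) = 2*w + 0 = 2*w)
W(P) = 2*P (W(P) = (2*P)/(-1 + 2) = (2*P)/1 = (2*P)*1 = 2*P)
(W(6) + o(-3))² = (2*6 - 7)² = (12 - 7)² = 5² = 25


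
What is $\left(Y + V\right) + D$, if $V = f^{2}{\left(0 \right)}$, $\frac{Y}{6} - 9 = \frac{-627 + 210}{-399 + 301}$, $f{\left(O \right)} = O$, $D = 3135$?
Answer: $\frac{157512}{49} \approx 3214.5$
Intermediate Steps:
$Y = \frac{3897}{49}$ ($Y = 54 + 6 \frac{-627 + 210}{-399 + 301} = 54 + 6 \left(- \frac{417}{-98}\right) = 54 + 6 \left(\left(-417\right) \left(- \frac{1}{98}\right)\right) = 54 + 6 \cdot \frac{417}{98} = 54 + \frac{1251}{49} = \frac{3897}{49} \approx 79.531$)
$V = 0$ ($V = 0^{2} = 0$)
$\left(Y + V\right) + D = \left(\frac{3897}{49} + 0\right) + 3135 = \frac{3897}{49} + 3135 = \frac{157512}{49}$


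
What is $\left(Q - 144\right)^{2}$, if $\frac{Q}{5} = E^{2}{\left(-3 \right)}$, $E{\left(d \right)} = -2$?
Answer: $15376$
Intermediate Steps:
$Q = 20$ ($Q = 5 \left(-2\right)^{2} = 5 \cdot 4 = 20$)
$\left(Q - 144\right)^{2} = \left(20 - 144\right)^{2} = \left(-124\right)^{2} = 15376$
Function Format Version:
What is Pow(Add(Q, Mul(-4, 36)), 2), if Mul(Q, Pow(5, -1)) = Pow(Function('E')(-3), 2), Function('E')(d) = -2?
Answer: 15376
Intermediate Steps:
Q = 20 (Q = Mul(5, Pow(-2, 2)) = Mul(5, 4) = 20)
Pow(Add(Q, Mul(-4, 36)), 2) = Pow(Add(20, Mul(-4, 36)), 2) = Pow(Add(20, -144), 2) = Pow(-124, 2) = 15376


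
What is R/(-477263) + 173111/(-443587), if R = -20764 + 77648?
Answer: -107852478101/211707662381 ≈ -0.50944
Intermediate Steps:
R = 56884
R/(-477263) + 173111/(-443587) = 56884/(-477263) + 173111/(-443587) = 56884*(-1/477263) + 173111*(-1/443587) = -56884/477263 - 173111/443587 = -107852478101/211707662381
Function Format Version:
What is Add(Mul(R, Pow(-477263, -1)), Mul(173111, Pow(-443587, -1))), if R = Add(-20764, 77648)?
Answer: Rational(-107852478101, 211707662381) ≈ -0.50944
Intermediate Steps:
R = 56884
Add(Mul(R, Pow(-477263, -1)), Mul(173111, Pow(-443587, -1))) = Add(Mul(56884, Pow(-477263, -1)), Mul(173111, Pow(-443587, -1))) = Add(Mul(56884, Rational(-1, 477263)), Mul(173111, Rational(-1, 443587))) = Add(Rational(-56884, 477263), Rational(-173111, 443587)) = Rational(-107852478101, 211707662381)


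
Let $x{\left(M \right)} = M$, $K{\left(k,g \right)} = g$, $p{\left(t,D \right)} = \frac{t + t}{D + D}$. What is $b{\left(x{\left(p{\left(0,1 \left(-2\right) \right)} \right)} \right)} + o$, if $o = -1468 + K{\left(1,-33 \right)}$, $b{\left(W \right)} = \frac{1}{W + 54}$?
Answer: $- \frac{81053}{54} \approx -1501.0$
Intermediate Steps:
$p{\left(t,D \right)} = \frac{t}{D}$ ($p{\left(t,D \right)} = \frac{2 t}{2 D} = 2 t \frac{1}{2 D} = \frac{t}{D}$)
$b{\left(W \right)} = \frac{1}{54 + W}$
$o = -1501$ ($o = -1468 - 33 = -1501$)
$b{\left(x{\left(p{\left(0,1 \left(-2\right) \right)} \right)} \right)} + o = \frac{1}{54 + \frac{0}{1 \left(-2\right)}} - 1501 = \frac{1}{54 + \frac{0}{-2}} - 1501 = \frac{1}{54 + 0 \left(- \frac{1}{2}\right)} - 1501 = \frac{1}{54 + 0} - 1501 = \frac{1}{54} - 1501 = - \frac{81053}{54}$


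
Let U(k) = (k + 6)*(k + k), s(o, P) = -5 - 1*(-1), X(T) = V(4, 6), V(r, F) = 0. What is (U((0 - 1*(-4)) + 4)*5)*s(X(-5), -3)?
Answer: -4480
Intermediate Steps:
X(T) = 0
s(o, P) = -4 (s(o, P) = -5 + 1 = -4)
U(k) = 2*k*(6 + k) (U(k) = (6 + k)*(2*k) = 2*k*(6 + k))
(U((0 - 1*(-4)) + 4)*5)*s(X(-5), -3) = ((2*((0 - 1*(-4)) + 4)*(6 + ((0 - 1*(-4)) + 4)))*5)*(-4) = ((2*((0 + 4) + 4)*(6 + ((0 + 4) + 4)))*5)*(-4) = ((2*(4 + 4)*(6 + (4 + 4)))*5)*(-4) = ((2*8*(6 + 8))*5)*(-4) = ((2*8*14)*5)*(-4) = (224*5)*(-4) = 1120*(-4) = -4480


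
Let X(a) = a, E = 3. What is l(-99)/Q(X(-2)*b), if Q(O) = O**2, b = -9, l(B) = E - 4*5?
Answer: -17/324 ≈ -0.052469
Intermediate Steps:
l(B) = -17 (l(B) = 3 - 4*5 = 3 - 20 = -17)
l(-99)/Q(X(-2)*b) = -17/((-2*(-9))**2) = -17/(18**2) = -17/324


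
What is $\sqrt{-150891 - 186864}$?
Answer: $i \sqrt{337755} \approx 581.17 i$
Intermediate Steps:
$\sqrt{-150891 - 186864} = \sqrt{-337755} = i \sqrt{337755}$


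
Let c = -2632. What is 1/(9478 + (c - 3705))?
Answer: 1/3141 ≈ 0.00031837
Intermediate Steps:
1/(9478 + (c - 3705)) = 1/(9478 + (-2632 - 3705)) = 1/(9478 - 6337) = 1/3141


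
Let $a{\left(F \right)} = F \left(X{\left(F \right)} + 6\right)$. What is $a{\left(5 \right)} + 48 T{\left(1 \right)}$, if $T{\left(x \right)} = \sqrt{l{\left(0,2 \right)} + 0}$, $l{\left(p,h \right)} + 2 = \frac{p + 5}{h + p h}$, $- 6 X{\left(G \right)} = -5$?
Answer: $\frac{205}{6} + 24 \sqrt{2} \approx 68.108$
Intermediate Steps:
$X{\left(G \right)} = \frac{5}{6}$ ($X{\left(G \right)} = \left(- \frac{1}{6}\right) \left(-5\right) = \frac{5}{6}$)
$a{\left(F \right)} = \frac{41 F}{6}$ ($a{\left(F \right)} = F \left(\frac{5}{6} + 6\right) = F \frac{41}{6} = \frac{41 F}{6}$)
$l{\left(p,h \right)} = -2 + \frac{5 + p}{h + h p}$ ($l{\left(p,h \right)} = -2 + \frac{p + 5}{h + p h} = -2 + \frac{5 + p}{h + h p}$)
$T{\left(x \right)} = \frac{\sqrt{2}}{2}$ ($T{\left(x \right)} = \sqrt{\frac{5 + 0 - 4 - 4 \cdot 0}{2 \left(1 + 0\right)} + 0} = \sqrt{\frac{5 + 0 - 4 + 0}{2 \cdot 1} + 0} = \sqrt{\frac{1}{2} \cdot 1 \cdot 1 + 0} = \sqrt{\frac{1}{2} + 0} = \sqrt{\frac{1}{2}} = \frac{\sqrt{2}}{2}$)
$a{\left(5 \right)} + 48 T{\left(1 \right)} = \frac{41}{6} \cdot 5 + 48 \frac{\sqrt{2}}{2} = \frac{205}{6} + 24 \sqrt{2}$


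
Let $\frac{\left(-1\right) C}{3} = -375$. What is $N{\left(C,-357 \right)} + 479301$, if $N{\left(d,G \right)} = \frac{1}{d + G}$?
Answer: $\frac{368103169}{768} \approx 4.793 \cdot 10^{5}$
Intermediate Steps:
$C = 1125$ ($C = \left(-3\right) \left(-375\right) = 1125$)
$N{\left(d,G \right)} = \frac{1}{G + d}$
$N{\left(C,-357 \right)} + 479301 = \frac{1}{-357 + 1125} + 479301 = \frac{1}{768} + 479301 = \frac{368103169}{768}$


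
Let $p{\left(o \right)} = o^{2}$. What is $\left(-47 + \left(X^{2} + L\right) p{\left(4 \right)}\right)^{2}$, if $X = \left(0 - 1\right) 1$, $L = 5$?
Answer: $2401$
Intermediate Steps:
$X = -1$ ($X = \left(-1\right) 1 = -1$)
$\left(-47 + \left(X^{2} + L\right) p{\left(4 \right)}\right)^{2} = \left(-47 + \left(\left(-1\right)^{2} + 5\right) 4^{2}\right)^{2} = \left(-47 + \left(1 + 5\right) 16\right)^{2} = \left(-47 + 6 \cdot 16\right)^{2} = \left(-47 + 96\right)^{2} = 49^{2} = 2401$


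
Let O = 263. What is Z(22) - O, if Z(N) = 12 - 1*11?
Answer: -262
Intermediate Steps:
Z(N) = 1 (Z(N) = 12 - 11 = 1)
Z(22) - O = 1 - 1*263 = 1 - 263 = -262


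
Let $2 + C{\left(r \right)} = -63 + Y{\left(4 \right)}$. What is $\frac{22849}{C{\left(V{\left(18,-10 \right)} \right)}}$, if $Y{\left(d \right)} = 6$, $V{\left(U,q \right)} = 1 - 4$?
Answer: $- \frac{22849}{59} \approx -387.27$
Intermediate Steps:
$V{\left(U,q \right)} = -3$
$C{\left(r \right)} = -59$ ($C{\left(r \right)} = -2 + \left(-63 + 6\right) = -2 - 57 = -59$)
$\frac{22849}{C{\left(V{\left(18,-10 \right)} \right)}} = \frac{22849}{-59} = 22849 \left(- \frac{1}{59}\right) = - \frac{22849}{59}$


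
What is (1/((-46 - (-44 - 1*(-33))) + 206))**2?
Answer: 1/29241 ≈ 3.4199e-5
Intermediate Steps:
(1/((-46 - (-44 - 1*(-33))) + 206))**2 = (1/((-46 - (-44 + 33)) + 206))**2 = (1/((-46 - 1*(-11)) + 206))**2 = (1/((-46 + 11) + 206))**2 = (1/(-35 + 206))**2 = (1/171)**2 = 1/29241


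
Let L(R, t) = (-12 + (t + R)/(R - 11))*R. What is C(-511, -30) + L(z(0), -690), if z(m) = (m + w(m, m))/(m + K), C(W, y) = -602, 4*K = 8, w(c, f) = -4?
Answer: -8898/13 ≈ -684.46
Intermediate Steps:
K = 2 (K = (¼)*8 = 2)
z(m) = (-4 + m)/(2 + m) (z(m) = (m - 4)/(m + 2) = (-4 + m)/(2 + m))
L(R, t) = R*(-12 + (R + t)/(-11 + R)) (L(R, t) = (-12 + (R + t)/(-11 + R))*R = R*(-12 + (R + t)/(-11 + R)))
C(-511, -30) + L(z(0), -690) = -602 + ((-4 + 0)/(2 + 0))*(132 - 690 - 11*(-4 + 0)/(2 + 0))/(-11 + (-4 + 0)/(2 + 0)) = -602 + (-4/2)*(132 - 690 - 11*(-4)/2)/(-11 - 4/2) = -602 + ((½)*(-4))*(132 - 690 - 11*(-4)/2)/(-11 + (½)*(-4)) = -602 - 2*(132 - 690 - 11*(-2))/(-11 - 2) = -602 - 2*(132 - 690 + 22)/(-13) = -602 - 2*(-1/13)*(-536) = -602 - 1072/13 = -8898/13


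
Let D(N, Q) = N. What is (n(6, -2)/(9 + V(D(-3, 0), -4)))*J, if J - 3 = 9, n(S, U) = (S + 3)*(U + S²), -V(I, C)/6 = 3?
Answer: -408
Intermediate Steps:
V(I, C) = -18 (V(I, C) = -6*3 = -18)
n(S, U) = (3 + S)*(U + S²)
J = 12 (J = 3 + 9 = 12)
(n(6, -2)/(9 + V(D(-3, 0), -4)))*J = ((6³ + 3*(-2) + 3*6² + 6*(-2))/(9 - 18))*12 = ((216 - 6 + 3*36 - 12)/(-9))*12 = -(216 - 6 + 108 - 12)/9*12 = -⅑*306*12 = -34*12 = -408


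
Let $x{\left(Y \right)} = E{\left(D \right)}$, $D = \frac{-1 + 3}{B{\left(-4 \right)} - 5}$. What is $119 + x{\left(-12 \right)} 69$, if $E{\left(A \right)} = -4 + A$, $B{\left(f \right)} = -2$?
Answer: $- \frac{1237}{7} \approx -176.71$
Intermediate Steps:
$D = - \frac{2}{7}$ ($D = \frac{-1 + 3}{-2 - 5} = \frac{2}{-7} = 2 \left(- \frac{1}{7}\right) = - \frac{2}{7} \approx -0.28571$)
$x{\left(Y \right)} = - \frac{30}{7}$ ($x{\left(Y \right)} = -4 - \frac{2}{7} = - \frac{30}{7}$)
$119 + x{\left(-12 \right)} 69 = 119 - \frac{2070}{7} = - \frac{1237}{7}$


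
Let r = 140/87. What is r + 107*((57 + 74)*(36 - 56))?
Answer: -24389440/87 ≈ -2.8034e+5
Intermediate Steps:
r = 140/87 (r = 140*(1/87) = 140/87 ≈ 1.6092)
r + 107*((57 + 74)*(36 - 56)) = 140/87 + 107*((57 + 74)*(36 - 56)) = 140/87 + 107*(131*(-20)) = 140/87 + 107*(-2620) = 140/87 - 280340 = -24389440/87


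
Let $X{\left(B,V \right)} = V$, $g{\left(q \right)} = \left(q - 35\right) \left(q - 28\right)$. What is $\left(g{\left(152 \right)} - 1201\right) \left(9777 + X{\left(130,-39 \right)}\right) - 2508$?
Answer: $129581058$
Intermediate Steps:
$g{\left(q \right)} = \left(-35 + q\right) \left(-28 + q\right)$
$\left(g{\left(152 \right)} - 1201\right) \left(9777 + X{\left(130,-39 \right)}\right) - 2508 = \left(\left(980 + 152^{2} - 9576\right) - 1201\right) \left(9777 - 39\right) - 2508 = \left(\left(980 + 23104 - 9576\right) - 1201\right) 9738 - 2508 = \left(14508 - 1201\right) 9738 - 2508 = 13307 \cdot 9738 - 2508 = 129583566 - 2508 = 129581058$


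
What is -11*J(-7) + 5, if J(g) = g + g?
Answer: 159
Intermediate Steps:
J(g) = 2*g
-11*J(-7) + 5 = -22*(-7) + 5 = -11*(-14) + 5 = 154 + 5 = 159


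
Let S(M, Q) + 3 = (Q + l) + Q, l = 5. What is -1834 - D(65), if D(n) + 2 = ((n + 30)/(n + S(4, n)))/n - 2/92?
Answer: -215818905/117806 ≈ -1832.0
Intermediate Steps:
S(M, Q) = 2 + 2*Q (S(M, Q) = -3 + ((Q + 5) + Q) = -3 + ((5 + Q) + Q) = -3 + (5 + 2*Q) = 2 + 2*Q)
D(n) = -93/46 + (30 + n)/(n*(2 + 3*n)) (D(n) = -2 + (((n + 30)/(n + (2 + 2*n)))/n - 2/92) = -2 + (((30 + n)/(2 + 3*n))/n - 2*1/92) = -2 + (((30 + n)/(2 + 3*n))/n - 1/46) = -2 + ((30 + n)/(n*(2 + 3*n)) - 1/46) = -2 + (-1/46 + (30 + n)/(n*(2 + 3*n))) = -93/46 + (30 + n)/(n*(2 + 3*n)))
-1834 - D(65) = -1834 - (1380 - 279*65² - 140*65)/(46*65*(2 + 3*65)) = -1834 - (1380 - 279*4225 - 9100)/(46*65*(2 + 195)) = -1834 - (1380 - 1178775 - 9100)/(46*65*197) = -1834 - (-1186495)/(46*65*197) = -1834 - 1*(-237299/117806) = -1834 + 237299/117806 = -215818905/117806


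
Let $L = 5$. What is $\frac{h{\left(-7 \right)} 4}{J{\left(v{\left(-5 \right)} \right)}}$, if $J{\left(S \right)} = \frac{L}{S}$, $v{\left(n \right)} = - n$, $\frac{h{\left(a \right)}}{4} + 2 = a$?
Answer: $-144$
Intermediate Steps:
$h{\left(a \right)} = -8 + 4 a$
$J{\left(S \right)} = \frac{5}{S}$
$\frac{h{\left(-7 \right)} 4}{J{\left(v{\left(-5 \right)} \right)}} = \frac{\left(-8 + 4 \left(-7\right)\right) 4}{5 \frac{1}{\left(-1\right) \left(-5\right)}} = \frac{\left(-8 - 28\right) 4}{5 \cdot \frac{1}{5}} = \frac{\left(-36\right) 4}{5 \cdot \frac{1}{5}} = - \frac{144}{1} = \left(-144\right) 1 = -144$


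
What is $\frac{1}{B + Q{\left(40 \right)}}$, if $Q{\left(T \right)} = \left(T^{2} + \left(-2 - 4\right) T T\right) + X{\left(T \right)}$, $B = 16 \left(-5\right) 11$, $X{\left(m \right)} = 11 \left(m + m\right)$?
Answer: $- \frac{1}{8000} \approx -0.000125$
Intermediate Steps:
$X{\left(m \right)} = 22 m$ ($X{\left(m \right)} = 11 \cdot 2 m = 22 m$)
$B = -880$ ($B = \left(-80\right) 11 = -880$)
$Q{\left(T \right)} = - 5 T^{2} + 22 T$ ($Q{\left(T \right)} = \left(T^{2} + \left(-2 - 4\right) T T\right) + 22 T = \left(T^{2} + - 6 T T\right) + 22 T = \left(T^{2} - 6 T^{2}\right) + 22 T = - 5 T^{2} + 22 T$)
$\frac{1}{B + Q{\left(40 \right)}} = \frac{1}{-880 + 40 \left(22 - 200\right)} = \frac{1}{-880 + 40 \left(-178\right)} = \frac{1}{-880 - 7120} = \frac{1}{-8000} = - \frac{1}{8000}$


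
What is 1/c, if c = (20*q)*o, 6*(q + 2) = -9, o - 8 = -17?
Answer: 1/630 ≈ 0.0015873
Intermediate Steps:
o = -9 (o = 8 - 17 = -9)
q = -7/2 (q = -2 + (⅙)*(-9) = -2 - 3/2 = -7/2 ≈ -3.5000)
c = 630 (c = (20*(-7/2))*(-9) = -70*(-9) = 630)
1/c = 1/630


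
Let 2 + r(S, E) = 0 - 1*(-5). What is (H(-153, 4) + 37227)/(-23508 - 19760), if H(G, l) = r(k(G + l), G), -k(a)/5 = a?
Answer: -18615/21634 ≈ -0.86045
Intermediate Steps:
k(a) = -5*a
r(S, E) = 3 (r(S, E) = -2 + (0 - 1*(-5)) = -2 + (0 + 5) = -2 + 5 = 3)
H(G, l) = 3
(H(-153, 4) + 37227)/(-23508 - 19760) = (3 + 37227)/(-23508 - 19760) = 37230/(-43268) = 37230*(-1/43268) = -18615/21634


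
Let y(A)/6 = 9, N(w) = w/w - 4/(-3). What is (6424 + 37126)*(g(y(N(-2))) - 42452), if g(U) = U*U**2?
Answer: 5008772600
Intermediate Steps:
N(w) = 7/3 (N(w) = 1 - 4*(-1/3) = 1 + 4/3 = 7/3)
y(A) = 54 (y(A) = 6*9 = 54)
g(U) = U**3
(6424 + 37126)*(g(y(N(-2))) - 42452) = (6424 + 37126)*(54**3 - 42452) = 43550*(157464 - 42452) = 43550*115012 = 5008772600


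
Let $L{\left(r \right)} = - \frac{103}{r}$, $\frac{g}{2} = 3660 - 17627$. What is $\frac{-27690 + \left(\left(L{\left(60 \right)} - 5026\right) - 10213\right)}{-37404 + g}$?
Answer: $\frac{2575843}{3920280} \approx 0.65706$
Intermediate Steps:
$g = -27934$ ($g = 2 \left(3660 - 17627\right) = 2 \left(-13967\right) = -27934$)
$\frac{-27690 + \left(\left(L{\left(60 \right)} - 5026\right) - 10213\right)}{-37404 + g} = \frac{-27690 - \left(15239 + \frac{103}{60}\right)}{-37404 - 27934} = \frac{-27690 - \frac{914443}{60}}{-65338} = \left(-27690 - \frac{914443}{60}\right) \left(- \frac{1}{65338}\right) = \left(- \frac{2575843}{60}\right) \left(- \frac{1}{65338}\right) = \frac{2575843}{3920280}$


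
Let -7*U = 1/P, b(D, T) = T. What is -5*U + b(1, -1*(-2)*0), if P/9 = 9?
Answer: 5/567 ≈ 0.0088183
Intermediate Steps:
P = 81 (P = 9*9 = 81)
U = -1/567 (U = -⅐/81 = -⅐*1/81 = -1/567 ≈ -0.0017637)
-5*U + b(1, -1*(-2)*0) = -5*(-1/567) - 1*(-2)*0 = 5/567 + 2*0 = 5/567 + 0 = 5/567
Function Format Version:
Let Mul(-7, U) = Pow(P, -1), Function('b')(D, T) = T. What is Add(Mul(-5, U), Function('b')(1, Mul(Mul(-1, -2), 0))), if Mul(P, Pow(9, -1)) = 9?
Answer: Rational(5, 567) ≈ 0.0088183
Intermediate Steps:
P = 81 (P = Mul(9, 9) = 81)
U = Rational(-1, 567) (U = Mul(Rational(-1, 7), Pow(81, -1)) = Mul(Rational(-1, 7), Rational(1, 81)) = Rational(-1, 567) ≈ -0.0017637)
Add(Mul(-5, U), Function('b')(1, Mul(Mul(-1, -2), 0))) = Add(Mul(-5, Rational(-1, 567)), Mul(Mul(-1, -2), 0)) = Add(Rational(5, 567), Mul(2, 0)) = Add(Rational(5, 567), 0) = Rational(5, 567)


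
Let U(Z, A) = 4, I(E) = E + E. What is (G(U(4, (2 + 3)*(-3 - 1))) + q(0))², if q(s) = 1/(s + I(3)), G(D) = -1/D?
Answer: 1/144 ≈ 0.0069444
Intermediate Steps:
I(E) = 2*E
q(s) = 1/(6 + s) (q(s) = 1/(s + 2*3) = 1/(s + 6) = 1/(6 + s))
(G(U(4, (2 + 3)*(-3 - 1))) + q(0))² = (-1/4 + 1/(6 + 0))² = (-1*¼ + 1/6)² = (-¼ + ⅙)² = (-1/12)² = 1/144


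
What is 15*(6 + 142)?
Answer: 2220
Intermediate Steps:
15*(6 + 142) = 15*148 = 2220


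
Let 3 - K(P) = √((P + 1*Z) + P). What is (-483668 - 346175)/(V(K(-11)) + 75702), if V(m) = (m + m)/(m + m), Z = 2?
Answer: -829843/75703 ≈ -10.962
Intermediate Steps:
K(P) = 3 - √(2 + 2*P) (K(P) = 3 - √((P + 1*2) + P) = 3 - √((P + 2) + P) = 3 - √((2 + P) + P) = 3 - √(2 + 2*P))
V(m) = 1 (V(m) = (2*m)/((2*m)) = (2*m)*(1/(2*m)) = 1)
(-483668 - 346175)/(V(K(-11)) + 75702) = (-483668 - 346175)/(1 + 75702) = -829843/75703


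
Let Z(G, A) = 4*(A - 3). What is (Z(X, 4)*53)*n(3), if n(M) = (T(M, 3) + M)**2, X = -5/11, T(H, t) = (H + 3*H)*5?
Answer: 841428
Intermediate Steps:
T(H, t) = 20*H (T(H, t) = (4*H)*5 = 20*H)
X = -5/11 (X = -5*1/11 = -5/11 ≈ -0.45455)
Z(G, A) = -12 + 4*A (Z(G, A) = 4*(-3 + A) = -12 + 4*A)
n(M) = 441*M**2 (n(M) = (20*M + M)**2 = (21*M)**2 = 441*M**2)
(Z(X, 4)*53)*n(3) = ((-12 + 4*4)*53)*(441*3**2) = ((-12 + 16)*53)*(441*9) = (4*53)*3969 = 212*3969 = 841428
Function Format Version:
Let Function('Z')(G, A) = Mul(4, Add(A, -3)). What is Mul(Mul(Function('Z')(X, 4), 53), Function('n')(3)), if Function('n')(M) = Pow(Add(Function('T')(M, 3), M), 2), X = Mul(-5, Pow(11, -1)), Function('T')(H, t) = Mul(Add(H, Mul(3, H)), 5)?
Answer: 841428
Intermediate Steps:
Function('T')(H, t) = Mul(20, H) (Function('T')(H, t) = Mul(Mul(4, H), 5) = Mul(20, H))
X = Rational(-5, 11) (X = Mul(-5, Rational(1, 11)) = Rational(-5, 11) ≈ -0.45455)
Function('Z')(G, A) = Add(-12, Mul(4, A)) (Function('Z')(G, A) = Mul(4, Add(-3, A)) = Add(-12, Mul(4, A)))
Function('n')(M) = Mul(441, Pow(M, 2)) (Function('n')(M) = Pow(Add(Mul(20, M), M), 2) = Pow(Mul(21, M), 2) = Mul(441, Pow(M, 2)))
Mul(Mul(Function('Z')(X, 4), 53), Function('n')(3)) = Mul(Mul(Add(-12, Mul(4, 4)), 53), Mul(441, Pow(3, 2))) = Mul(Mul(Add(-12, 16), 53), Mul(441, 9)) = Mul(Mul(4, 53), 3969) = Mul(212, 3969) = 841428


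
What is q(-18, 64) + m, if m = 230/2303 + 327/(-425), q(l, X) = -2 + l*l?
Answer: 314510219/978775 ≈ 321.33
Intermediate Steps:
q(l, X) = -2 + l**2
m = -655331/978775 (m = 230*(1/2303) + 327*(-1/425) = 230/2303 - 327/425 = -655331/978775 ≈ -0.66954)
q(-18, 64) + m = (-2 + (-18)**2) - 655331/978775 = (-2 + 324) - 655331/978775 = 322 - 655331/978775 = 314510219/978775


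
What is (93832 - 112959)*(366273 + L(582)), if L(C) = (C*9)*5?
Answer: -7506639801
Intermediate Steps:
L(C) = 45*C (L(C) = (9*C)*5 = 45*C)
(93832 - 112959)*(366273 + L(582)) = (93832 - 112959)*(366273 + 45*582) = -19127*(366273 + 26190) = -19127*392463 = -7506639801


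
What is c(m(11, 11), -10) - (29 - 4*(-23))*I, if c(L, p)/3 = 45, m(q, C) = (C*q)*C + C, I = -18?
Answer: 2313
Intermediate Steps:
m(q, C) = C + q*C**2 (m(q, C) = q*C**2 + C = C + q*C**2)
c(L, p) = 135 (c(L, p) = 3*45 = 135)
c(m(11, 11), -10) - (29 - 4*(-23))*I = 135 - (29 - 4*(-23))*(-18) = 135 - (29 + 92)*(-18) = 135 - 121*(-18) = 135 - 1*(-2178) = 135 + 2178 = 2313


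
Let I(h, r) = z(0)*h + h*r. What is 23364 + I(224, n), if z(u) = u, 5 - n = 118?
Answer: -1948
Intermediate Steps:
n = -113 (n = 5 - 1*118 = 5 - 118 = -113)
I(h, r) = h*r (I(h, r) = 0*h + h*r = 0 + h*r = h*r)
23364 + I(224, n) = 23364 + 224*(-113) = 23364 - 25312 = -1948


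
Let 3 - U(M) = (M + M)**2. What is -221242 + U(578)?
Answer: -1557575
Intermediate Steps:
U(M) = 3 - 4*M**2 (U(M) = 3 - (M + M)**2 = 3 - (2*M)**2 = 3 - 4*M**2)
-221242 + U(578) = -221242 + (3 - 4*578**2) = -221242 + (3 - 4*334084) = -221242 + (3 - 1336336) = -221242 - 1336333 = -1557575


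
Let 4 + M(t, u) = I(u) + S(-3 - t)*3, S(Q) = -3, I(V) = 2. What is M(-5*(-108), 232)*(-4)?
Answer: 44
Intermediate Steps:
M(t, u) = -11 (M(t, u) = -4 + (2 - 3*3) = -4 + (2 - 9) = -4 - 7 = -11)
M(-5*(-108), 232)*(-4) = -11*(-4) = 44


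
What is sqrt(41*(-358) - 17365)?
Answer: I*sqrt(32043) ≈ 179.01*I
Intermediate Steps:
sqrt(41*(-358) - 17365) = sqrt(-14678 - 17365) = sqrt(-32043) = I*sqrt(32043)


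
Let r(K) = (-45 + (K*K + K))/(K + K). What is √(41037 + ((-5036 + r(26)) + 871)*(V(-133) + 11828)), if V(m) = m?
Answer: I*√32800112293/26 ≈ 6965.7*I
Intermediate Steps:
r(K) = (-45 + K + K²)/(2*K) (r(K) = (-45 + (K² + K))/((2*K)) = (-45 + (K + K²))*(1/(2*K)) = (-45 + K + K²)*(1/(2*K)) = (-45 + K + K²)/(2*K))
√(41037 + ((-5036 + r(26)) + 871)*(V(-133) + 11828)) = √(41037 + ((-5036 + (½)*(-45 + 26*(1 + 26))/26) + 871)*(-133 + 11828)) = √(41037 + ((-5036 + (½)*(1/26)*(-45 + 26*27)) + 871)*11695) = √(41037 + ((-5036 + (½)*(1/26)*(-45 + 702)) + 871)*11695) = √(41037 + ((-5036 + (½)*(1/26)*657) + 871)*11695) = √(41037 + ((-5036 + 657/52) + 871)*11695) = √(41037 + (-261215/52 + 871)*11695) = √(41037 - 215923/52*11695) = √(41037 - 2525219485/52) = √(-2523085561/52) = I*√32800112293/26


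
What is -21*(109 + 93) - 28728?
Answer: -32970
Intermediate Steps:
-21*(109 + 93) - 28728 = -21*202 - 28728 = -4242 - 28728 = -32970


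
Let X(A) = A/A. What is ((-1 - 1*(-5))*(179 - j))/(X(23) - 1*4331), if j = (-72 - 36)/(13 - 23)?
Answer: -1682/10825 ≈ -0.15538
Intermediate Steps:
j = 54/5 (j = -108/(-10) = -108*(-⅒) = 54/5 ≈ 10.800)
X(A) = 1
((-1 - 1*(-5))*(179 - j))/(X(23) - 1*4331) = ((-1 - 1*(-5))*(179 - 1*54/5))/(1 - 1*4331) = ((-1 + 5)*(179 - 54/5))/(1 - 4331) = (4*(841/5))/(-4330) = (3364/5)*(-1/4330) = -1682/10825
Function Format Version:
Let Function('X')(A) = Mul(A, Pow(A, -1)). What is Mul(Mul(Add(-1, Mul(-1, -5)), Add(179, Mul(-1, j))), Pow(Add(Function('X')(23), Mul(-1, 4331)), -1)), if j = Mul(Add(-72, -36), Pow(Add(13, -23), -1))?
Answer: Rational(-1682, 10825) ≈ -0.15538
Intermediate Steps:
j = Rational(54, 5) (j = Mul(-108, Pow(-10, -1)) = Mul(-108, Rational(-1, 10)) = Rational(54, 5) ≈ 10.800)
Function('X')(A) = 1
Mul(Mul(Add(-1, Mul(-1, -5)), Add(179, Mul(-1, j))), Pow(Add(Function('X')(23), Mul(-1, 4331)), -1)) = Mul(Mul(Add(-1, Mul(-1, -5)), Add(179, Mul(-1, Rational(54, 5)))), Pow(Add(1, Mul(-1, 4331)), -1)) = Mul(Mul(Add(-1, 5), Add(179, Rational(-54, 5))), Pow(Add(1, -4331), -1)) = Mul(Mul(4, Rational(841, 5)), Pow(-4330, -1)) = Mul(Rational(3364, 5), Rational(-1, 4330)) = Rational(-1682, 10825)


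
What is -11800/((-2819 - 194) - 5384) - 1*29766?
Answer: -249933302/8397 ≈ -29765.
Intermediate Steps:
-11800/((-2819 - 194) - 5384) - 1*29766 = -11800/(-3013 - 5384) - 29766 = -11800/(-8397) - 29766 = -11800*(-1/8397) - 29766 = 11800/8397 - 29766 = -249933302/8397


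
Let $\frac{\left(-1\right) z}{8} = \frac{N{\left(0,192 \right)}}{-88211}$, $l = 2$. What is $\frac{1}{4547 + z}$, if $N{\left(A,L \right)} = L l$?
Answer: $\frac{88211}{401098489} \approx 0.00021992$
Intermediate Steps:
$N{\left(A,L \right)} = 2 L$ ($N{\left(A,L \right)} = L 2 = 2 L$)
$z = \frac{3072}{88211}$ ($z = - 8 \frac{2 \cdot 192}{-88211} = - 8 \cdot 384 \left(- \frac{1}{88211}\right) = \left(-8\right) \left(- \frac{384}{88211}\right) = \frac{3072}{88211} \approx 0.034826$)
$\frac{1}{4547 + z} = \frac{1}{4547 + \frac{3072}{88211}} = \frac{1}{\frac{401098489}{88211}} = \frac{88211}{401098489}$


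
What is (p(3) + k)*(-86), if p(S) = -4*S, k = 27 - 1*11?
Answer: -344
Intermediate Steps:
k = 16 (k = 27 - 11 = 16)
(p(3) + k)*(-86) = (-4*3 + 16)*(-86) = (-12 + 16)*(-86) = 4*(-86) = -344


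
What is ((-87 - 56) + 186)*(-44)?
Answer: -1892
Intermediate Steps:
((-87 - 56) + 186)*(-44) = (-143 + 186)*(-44) = 43*(-44) = -1892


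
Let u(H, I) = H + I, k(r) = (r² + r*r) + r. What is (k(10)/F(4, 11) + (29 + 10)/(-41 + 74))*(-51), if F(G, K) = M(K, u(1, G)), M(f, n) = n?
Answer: -24225/11 ≈ -2202.3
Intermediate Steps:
k(r) = r + 2*r² (k(r) = (r² + r²) + r = 2*r² + r = r + 2*r²)
F(G, K) = 1 + G
(k(10)/F(4, 11) + (29 + 10)/(-41 + 74))*(-51) = ((10*(1 + 2*10))/(1 + 4) + (29 + 10)/(-41 + 74))*(-51) = ((10*(1 + 20))/5 + 39/33)*(-51) = ((10*21)*(⅕) + 39*(1/33))*(-51) = (210*(⅕) + 13/11)*(-51) = (42 + 13/11)*(-51) = (475/11)*(-51) = -24225/11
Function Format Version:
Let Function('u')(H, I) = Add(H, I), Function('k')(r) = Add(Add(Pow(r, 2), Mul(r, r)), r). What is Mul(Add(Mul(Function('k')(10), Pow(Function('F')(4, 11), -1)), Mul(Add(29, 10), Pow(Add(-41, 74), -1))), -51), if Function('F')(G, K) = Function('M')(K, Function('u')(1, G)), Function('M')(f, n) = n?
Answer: Rational(-24225, 11) ≈ -2202.3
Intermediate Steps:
Function('k')(r) = Add(r, Mul(2, Pow(r, 2))) (Function('k')(r) = Add(Add(Pow(r, 2), Pow(r, 2)), r) = Add(Mul(2, Pow(r, 2)), r) = Add(r, Mul(2, Pow(r, 2))))
Function('F')(G, K) = Add(1, G)
Mul(Add(Mul(Function('k')(10), Pow(Function('F')(4, 11), -1)), Mul(Add(29, 10), Pow(Add(-41, 74), -1))), -51) = Mul(Add(Mul(Mul(10, Add(1, Mul(2, 10))), Pow(Add(1, 4), -1)), Mul(Add(29, 10), Pow(Add(-41, 74), -1))), -51) = Mul(Add(Mul(Mul(10, Add(1, 20)), Pow(5, -1)), Mul(39, Pow(33, -1))), -51) = Mul(Add(Mul(Mul(10, 21), Rational(1, 5)), Mul(39, Rational(1, 33))), -51) = Mul(Add(Mul(210, Rational(1, 5)), Rational(13, 11)), -51) = Mul(Add(42, Rational(13, 11)), -51) = Mul(Rational(475, 11), -51) = Rational(-24225, 11)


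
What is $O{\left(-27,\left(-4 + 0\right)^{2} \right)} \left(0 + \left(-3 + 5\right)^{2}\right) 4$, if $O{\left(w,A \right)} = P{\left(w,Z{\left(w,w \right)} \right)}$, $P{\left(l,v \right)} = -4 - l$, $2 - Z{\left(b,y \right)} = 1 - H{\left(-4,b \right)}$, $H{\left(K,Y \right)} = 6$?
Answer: $368$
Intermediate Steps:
$Z{\left(b,y \right)} = 7$ ($Z{\left(b,y \right)} = 2 - \left(1 - 6\right) = 2 - -5 = 2 + 5 = 7$)
$O{\left(w,A \right)} = -4 - w$
$O{\left(-27,\left(-4 + 0\right)^{2} \right)} \left(0 + \left(-3 + 5\right)^{2}\right) 4 = \left(-4 - -27\right) \left(0 + \left(-3 + 5\right)^{2}\right) 4 = \left(-4 + 27\right) \left(0 + 2^{2}\right) 4 = 23 \left(0 + 4\right) 4 = 23 \cdot 4 \cdot 4 = 23 \cdot 16 = 368$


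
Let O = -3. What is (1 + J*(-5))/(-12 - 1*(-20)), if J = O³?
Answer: 17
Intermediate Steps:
J = -27 (J = (-3)³ = -27)
(1 + J*(-5))/(-12 - 1*(-20)) = (1 - 27*(-5))/(-12 - 1*(-20)) = (1 + 135)/(-12 + 20) = 136/8 = 136*(⅛) = 17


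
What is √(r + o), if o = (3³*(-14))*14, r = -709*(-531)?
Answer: 3*√41243 ≈ 609.25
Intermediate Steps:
r = 376479
o = -5292 (o = (27*(-14))*14 = -378*14 = -5292)
√(r + o) = √(376479 - 5292) = √371187 = 3*√41243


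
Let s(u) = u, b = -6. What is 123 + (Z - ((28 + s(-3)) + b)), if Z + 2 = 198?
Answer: 300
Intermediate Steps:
Z = 196 (Z = -2 + 198 = 196)
123 + (Z - ((28 + s(-3)) + b)) = 123 + (196 - ((28 - 3) - 6)) = 123 + (196 - (25 - 6)) = 123 + (196 - 1*19) = 123 + (196 - 19) = 123 + 177 = 300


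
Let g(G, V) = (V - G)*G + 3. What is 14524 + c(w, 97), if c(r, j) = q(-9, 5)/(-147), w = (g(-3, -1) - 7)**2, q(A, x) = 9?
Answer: 711673/49 ≈ 14524.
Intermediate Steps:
g(G, V) = 3 + G*(V - G) (g(G, V) = G*(V - G) + 3 = 3 + G*(V - G))
w = 100 (w = ((3 - 1*(-3)**2 - 3*(-1)) - 7)**2 = ((3 - 1*9 + 3) - 7)**2 = ((3 - 9 + 3) - 7)**2 = (-3 - 7)**2 = (-10)**2 = 100)
c(r, j) = -3/49 (c(r, j) = 9/(-147) = 9*(-1/147) = -3/49)
14524 + c(w, 97) = 14524 - 3/49 = 711673/49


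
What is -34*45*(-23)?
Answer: 35190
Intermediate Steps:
-34*45*(-23) = -1530*(-23) = 35190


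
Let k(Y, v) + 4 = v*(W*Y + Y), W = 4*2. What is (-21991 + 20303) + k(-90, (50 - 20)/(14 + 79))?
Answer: -60552/31 ≈ -1953.3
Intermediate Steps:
W = 8
k(Y, v) = -4 + 9*Y*v (k(Y, v) = -4 + v*(8*Y + Y) = -4 + v*(9*Y) = -4 + 9*Y*v)
(-21991 + 20303) + k(-90, (50 - 20)/(14 + 79)) = (-21991 + 20303) + (-4 + 9*(-90)*((50 - 20)/(14 + 79))) = -1688 + (-4 + 9*(-90)*(30/93)) = -1688 + (-4 + 9*(-90)*(30*(1/93))) = -1688 + (-4 + 9*(-90)*(10/31)) = -1688 + (-4 - 8100/31) = -1688 - 8224/31 = -60552/31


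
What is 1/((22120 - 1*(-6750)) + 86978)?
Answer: 1/115848 ≈ 8.6320e-6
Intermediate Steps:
1/((22120 - 1*(-6750)) + 86978) = 1/((22120 + 6750) + 86978) = 1/(28870 + 86978) = 1/115848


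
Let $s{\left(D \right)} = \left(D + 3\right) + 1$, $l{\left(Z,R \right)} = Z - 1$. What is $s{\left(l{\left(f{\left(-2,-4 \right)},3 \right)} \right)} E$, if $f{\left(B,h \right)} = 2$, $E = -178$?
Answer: $-890$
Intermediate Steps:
$l{\left(Z,R \right)} = -1 + Z$ ($l{\left(Z,R \right)} = Z - 1 = -1 + Z$)
$s{\left(D \right)} = 4 + D$ ($s{\left(D \right)} = \left(3 + D\right) + 1 = 4 + D$)
$s{\left(l{\left(f{\left(-2,-4 \right)},3 \right)} \right)} E = \left(4 + \left(-1 + 2\right)\right) \left(-178\right) = \left(4 + 1\right) \left(-178\right) = 5 \left(-178\right) = -890$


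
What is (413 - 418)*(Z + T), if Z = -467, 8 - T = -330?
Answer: 645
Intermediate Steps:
T = 338 (T = 8 - 1*(-330) = 8 + 330 = 338)
(413 - 418)*(Z + T) = (413 - 418)*(-467 + 338) = -5*(-129) = 645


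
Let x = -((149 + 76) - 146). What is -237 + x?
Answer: -316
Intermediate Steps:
x = -79 (x = -(225 - 146) = -1*79 = -79)
-237 + x = -237 - 79 = -316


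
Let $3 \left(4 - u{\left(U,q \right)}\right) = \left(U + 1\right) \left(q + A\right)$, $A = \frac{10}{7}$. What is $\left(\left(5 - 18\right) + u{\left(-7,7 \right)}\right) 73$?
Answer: $\frac{4015}{7} \approx 573.57$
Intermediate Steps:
$A = \frac{10}{7}$ ($A = 10 \cdot \frac{1}{7} = \frac{10}{7} \approx 1.4286$)
$u{\left(U,q \right)} = 4 - \frac{\left(1 + U\right) \left(\frac{10}{7} + q\right)}{3}$ ($u{\left(U,q \right)} = 4 - \frac{\left(U + 1\right) \left(q + \frac{10}{7}\right)}{3} = 4 - \frac{\left(1 + U\right) \left(\frac{10}{7} + q\right)}{3}$)
$\left(\left(5 - 18\right) + u{\left(-7,7 \right)}\right) 73 = \left(\left(5 - 18\right) - \left(- \frac{95}{21} - \frac{49}{3}\right)\right) 73 = \left(-13 + \left(\frac{74}{21} + \frac{10}{3} - \frac{7}{3} + \frac{49}{3}\right)\right) 73 = \left(-13 + \frac{146}{7}\right) 73 = \frac{55}{7} \cdot 73 = \frac{4015}{7}$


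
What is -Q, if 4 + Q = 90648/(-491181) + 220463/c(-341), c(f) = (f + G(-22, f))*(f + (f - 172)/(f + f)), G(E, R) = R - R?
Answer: 86790847874/37992686623 ≈ 2.2844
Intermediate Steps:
G(E, R) = 0
c(f) = f*(f + (-172 + f)/(2*f)) (c(f) = (f + 0)*(f + (f - 172)/(f + f)) = f*(f + (-172 + f)/((2*f))) = f*(f + (-172 + f)*(1/(2*f))) = f*(f + (-172 + f)/(2*f)))
Q = -86790847874/37992686623 (Q = -4 + (90648/(-491181) + 220463/(-86 + (-341)² + (½)*(-341))) = -4 + (90648*(-1/491181) + 220463/(-86 + 116281 - 341/2)) = -4 + (-30216/163727 + 220463/(232049/2)) = -4 + (-30216/163727 + 220463*(2/232049)) = -4 + (-30216/163727 + 440926/232049) = -4 + 65179898618/37992686623 = -86790847874/37992686623 ≈ -2.2844)
-Q = -1*(-86790847874/37992686623) = 86790847874/37992686623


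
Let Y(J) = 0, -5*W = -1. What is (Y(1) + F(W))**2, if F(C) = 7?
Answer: 49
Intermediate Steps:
W = 1/5 (W = -1/5*(-1) = 1/5 ≈ 0.20000)
(Y(1) + F(W))**2 = (0 + 7)**2 = 7**2 = 49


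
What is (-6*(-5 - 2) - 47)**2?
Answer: 25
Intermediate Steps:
(-6*(-5 - 2) - 47)**2 = (-6*(-7) - 47)**2 = (42 - 47)**2 = (-5)**2 = 25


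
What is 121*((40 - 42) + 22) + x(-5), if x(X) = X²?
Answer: 2445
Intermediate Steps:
121*((40 - 42) + 22) + x(-5) = 121*((40 - 42) + 22) + (-5)² = 121*(-2 + 22) + 25 = 121*20 + 25 = 2420 + 25 = 2445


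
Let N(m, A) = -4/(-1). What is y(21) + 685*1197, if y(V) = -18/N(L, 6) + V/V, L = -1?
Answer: 1639883/2 ≈ 8.1994e+5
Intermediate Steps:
N(m, A) = 4 (N(m, A) = -4*(-1) = 4)
y(V) = -7/2 (y(V) = -18/4 + V/V = -18*1/4 + 1 = -9/2 + 1 = -7/2)
y(21) + 685*1197 = -7/2 + 685*1197 = -7/2 + 819945 = 1639883/2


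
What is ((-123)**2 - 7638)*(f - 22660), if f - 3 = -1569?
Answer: -181476966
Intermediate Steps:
f = -1566 (f = 3 - 1569 = -1566)
((-123)**2 - 7638)*(f - 22660) = ((-123)**2 - 7638)*(-1566 - 22660) = (15129 - 7638)*(-24226) = 7491*(-24226) = -181476966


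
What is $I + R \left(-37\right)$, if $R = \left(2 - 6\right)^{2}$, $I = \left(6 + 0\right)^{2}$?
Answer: $-556$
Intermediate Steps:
$I = 36$ ($I = 6^{2} = 36$)
$R = 16$ ($R = \left(-4\right)^{2} = 16$)
$I + R \left(-37\right) = 36 + 16 \left(-37\right) = 36 - 592 = -556$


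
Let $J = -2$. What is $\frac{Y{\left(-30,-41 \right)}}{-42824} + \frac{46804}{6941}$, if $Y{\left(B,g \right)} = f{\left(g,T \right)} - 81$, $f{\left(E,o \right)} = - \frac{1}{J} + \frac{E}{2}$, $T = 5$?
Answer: $\frac{19851837}{2942984} \approx 6.7455$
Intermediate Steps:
$f{\left(E,o \right)} = \frac{1}{2} + \frac{E}{2}$ ($f{\left(E,o \right)} = - \frac{1}{-2} + \frac{E}{2} = \left(-1\right) \left(- \frac{1}{2}\right) + E \frac{1}{2} = \frac{1}{2} + \frac{E}{2}$)
$Y{\left(B,g \right)} = - \frac{161}{2} + \frac{g}{2}$ ($Y{\left(B,g \right)} = \left(\frac{1}{2} + \frac{g}{2}\right) - 81 = - \frac{161}{2} + \frac{g}{2}$)
$\frac{Y{\left(-30,-41 \right)}}{-42824} + \frac{46804}{6941} = \frac{- \frac{161}{2} + \frac{1}{2} \left(-41\right)}{-42824} + \frac{46804}{6941} = \left(- \frac{161}{2} - \frac{41}{2}\right) \left(- \frac{1}{42824}\right) + 46804 \cdot \frac{1}{6941} = \left(-101\right) \left(- \frac{1}{42824}\right) + \frac{46804}{6941} = \frac{1}{424} + \frac{46804}{6941} = \frac{19851837}{2942984}$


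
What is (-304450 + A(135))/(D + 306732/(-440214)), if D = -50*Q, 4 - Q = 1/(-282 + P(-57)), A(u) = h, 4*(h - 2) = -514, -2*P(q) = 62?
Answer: 4662964080347/3075046024 ≈ 1516.4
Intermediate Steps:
P(q) = -31 (P(q) = -1/2*62 = -31)
h = -253/2 (h = 2 + (1/4)*(-514) = 2 - 257/2 = -253/2 ≈ -126.50)
A(u) = -253/2
Q = 1253/313 (Q = 4 - 1/(-282 - 31) = 4 - 1/(-313) = 4 - 1*(-1/313) = 4 + 1/313 = 1253/313 ≈ 4.0032)
D = -62650/313 (D = -50*1253/313 = -62650/313 ≈ -200.16)
(-304450 + A(135))/(D + 306732/(-440214)) = (-304450 - 253/2)/(-62650/313 + 306732/(-440214)) = -609153/(2*(-62650/313 + 306732*(-1/440214))) = -609153/(2*(-62650/313 - 51122/73369)) = -609153/(2*(-4612569036/22964497)) = -609153/2*(-22964497/4612569036) = 4662964080347/3075046024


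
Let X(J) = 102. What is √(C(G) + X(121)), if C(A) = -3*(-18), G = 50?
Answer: 2*√39 ≈ 12.490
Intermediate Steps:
C(A) = 54
√(C(G) + X(121)) = √(54 + 102) = √156 = 2*√39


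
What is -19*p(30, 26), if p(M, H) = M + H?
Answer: -1064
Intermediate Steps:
p(M, H) = H + M
-19*p(30, 26) = -19*(26 + 30) = -19*56 = -1064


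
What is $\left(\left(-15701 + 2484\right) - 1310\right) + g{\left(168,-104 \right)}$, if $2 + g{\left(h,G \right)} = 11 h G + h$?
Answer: $-206553$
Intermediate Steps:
$g{\left(h,G \right)} = -2 + h + 11 G h$ ($g{\left(h,G \right)} = -2 + \left(11 h G + h\right) = -2 + \left(11 G h + h\right) = -2 + \left(h + 11 G h\right) = -2 + h + 11 G h$)
$\left(\left(-15701 + 2484\right) - 1310\right) + g{\left(168,-104 \right)} = \left(\left(-15701 + 2484\right) - 1310\right) + \left(-2 + 168 + 11 \left(-104\right) 168\right) = \left(-13217 - 1310\right) - 192026 = -14527 - 192026 = -206553$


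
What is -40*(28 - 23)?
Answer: -200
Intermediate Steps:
-40*(28 - 23) = -40*5 = -200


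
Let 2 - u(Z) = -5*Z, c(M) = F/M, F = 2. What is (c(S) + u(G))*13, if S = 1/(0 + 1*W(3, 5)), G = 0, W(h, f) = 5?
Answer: 156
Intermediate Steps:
S = ⅕ (S = 1/(0 + 1*5) = 1/(0 + 5) = 1/5 = ⅕ ≈ 0.20000)
c(M) = 2/M
u(Z) = 2 + 5*Z (u(Z) = 2 - (-5)*Z = 2 + 5*Z)
(c(S) + u(G))*13 = (2/(⅕) + (2 + 5*0))*13 = (2*5 + (2 + 0))*13 = (10 + 2)*13 = 12*13 = 156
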